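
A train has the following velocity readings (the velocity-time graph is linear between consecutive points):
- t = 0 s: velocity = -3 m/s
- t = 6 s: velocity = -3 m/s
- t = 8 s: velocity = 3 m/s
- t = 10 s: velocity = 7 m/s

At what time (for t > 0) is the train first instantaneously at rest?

v changes sign on 6–8 s (from -3 to 3); the graph is linear there, so v = 0 at t = 6 + (3)·(8 − 6)/(3 − -3) = 7 s.

t = 7 s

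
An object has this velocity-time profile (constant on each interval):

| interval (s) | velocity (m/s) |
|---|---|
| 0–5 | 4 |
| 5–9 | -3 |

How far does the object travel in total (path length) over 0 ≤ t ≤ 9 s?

Total distance travelled is ∫|v| dt — sum the magnitudes of each area piece.
0–5 s: |4| × 5 = 20 m
5–9 s: |-3| × 4 = 12 m
Total distance = 32 m

32 m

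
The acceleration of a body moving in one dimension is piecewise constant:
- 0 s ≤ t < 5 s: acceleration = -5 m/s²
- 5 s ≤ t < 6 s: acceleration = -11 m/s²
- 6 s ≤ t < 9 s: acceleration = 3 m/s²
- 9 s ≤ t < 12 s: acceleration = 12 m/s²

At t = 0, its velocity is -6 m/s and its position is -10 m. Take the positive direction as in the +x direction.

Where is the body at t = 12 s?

-296.5 m

On each constant-a segment, Δv = aΔt and Δx = v₀Δt + ½aΔt²; chain segment to segment.
0–5 s: v starts -6 m/s; Δx = -6·5 + ½·-5·5² = -92.5 m; v ends -31 m/s.
5–6 s: v starts -31 m/s; Δx = -31·1 + ½·-11·1² = -36.5 m; v ends -42 m/s.
6–9 s: v starts -42 m/s; Δx = -42·3 + ½·3·3² = -112.5 m; v ends -33 m/s.
9–12 s: v starts -33 m/s; Δx = -33·3 + ½·12·3² = -45 m; v ends 3 m/s.
x(12) = -10 + Σ Δx = -296.5 m.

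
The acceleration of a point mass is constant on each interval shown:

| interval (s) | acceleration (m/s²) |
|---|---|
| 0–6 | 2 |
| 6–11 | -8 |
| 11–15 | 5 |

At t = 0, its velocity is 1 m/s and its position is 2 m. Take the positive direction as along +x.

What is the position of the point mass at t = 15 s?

-59 m

On each constant-a segment, Δv = aΔt and Δx = v₀Δt + ½aΔt²; chain segment to segment.
0–6 s: v starts 1 m/s; Δx = 1·6 + ½·2·6² = 42 m; v ends 13 m/s.
6–11 s: v starts 13 m/s; Δx = 13·5 + ½·-8·5² = -35 m; v ends -27 m/s.
11–15 s: v starts -27 m/s; Δx = -27·4 + ½·5·4² = -68 m; v ends -7 m/s.
x(15) = 2 + Σ Δx = -59 m.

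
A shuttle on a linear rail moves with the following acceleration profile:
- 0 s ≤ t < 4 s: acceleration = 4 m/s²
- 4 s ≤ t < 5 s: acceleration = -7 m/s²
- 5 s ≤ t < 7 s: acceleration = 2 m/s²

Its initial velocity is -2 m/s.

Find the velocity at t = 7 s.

Δv equals the area under the a-t graph; then v = v₀ + Δv.
0–4 s: 4 × 4 = 16 m/s
4–5 s: -7 × 1 = -7 m/s
5–7 s: 2 × 2 = 4 m/s
Δv = 13 m/s, so v(7) = -2 + (13) = 11 m/s.

11 m/s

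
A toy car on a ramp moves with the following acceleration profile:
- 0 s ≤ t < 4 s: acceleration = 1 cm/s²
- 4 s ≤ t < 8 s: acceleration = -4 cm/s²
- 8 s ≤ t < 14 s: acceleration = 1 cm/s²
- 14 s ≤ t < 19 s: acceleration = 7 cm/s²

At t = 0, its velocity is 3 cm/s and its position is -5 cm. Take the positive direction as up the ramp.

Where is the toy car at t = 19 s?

On each constant-a segment, Δv = aΔt and Δx = v₀Δt + ½aΔt²; chain segment to segment.
0–4 s: v starts 3 cm/s; Δx = 3·4 + ½·1·4² = 20 cm; v ends 7 cm/s.
4–8 s: v starts 7 cm/s; Δx = 7·4 + ½·-4·4² = -4 cm; v ends -9 cm/s.
8–14 s: v starts -9 cm/s; Δx = -9·6 + ½·1·6² = -36 cm; v ends -3 cm/s.
14–19 s: v starts -3 cm/s; Δx = -3·5 + ½·7·5² = 72.5 cm; v ends 32 cm/s.
x(19) = -5 + Σ Δx = 47.5 cm.

47.5 cm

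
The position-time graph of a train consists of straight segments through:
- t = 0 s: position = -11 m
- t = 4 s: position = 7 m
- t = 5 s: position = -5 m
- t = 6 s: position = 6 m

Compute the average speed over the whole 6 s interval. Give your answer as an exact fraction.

Average speed = (total path length)/(elapsed time); on a piecewise-linear x-t graph the path length is Σ|Δx|.
0–4 s: |Δx| = |7 − -11| = 18 m
4–5 s: |Δx| = |-5 − 7| = 12 m
5–6 s: |Δx| = |6 − -5| = 11 m
Total path = 41 m; average speed = 41/6 = 41/6 m/s.

41/6 m/s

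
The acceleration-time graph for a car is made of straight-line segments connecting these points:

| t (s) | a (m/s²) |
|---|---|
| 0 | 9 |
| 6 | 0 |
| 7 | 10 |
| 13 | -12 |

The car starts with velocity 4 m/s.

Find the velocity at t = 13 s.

Δv equals the area under the a-t graph; then v = v₀ + Δv.
0–6 s: ½(9 + 0)(6) = 27 m/s
6–7 s: ½(0 + 10)(1) = 5 m/s
7–13 s: ½(10 + -12)(6) = -6 m/s
Δv = 26 m/s, so v(13) = 4 + (26) = 30 m/s.

30 m/s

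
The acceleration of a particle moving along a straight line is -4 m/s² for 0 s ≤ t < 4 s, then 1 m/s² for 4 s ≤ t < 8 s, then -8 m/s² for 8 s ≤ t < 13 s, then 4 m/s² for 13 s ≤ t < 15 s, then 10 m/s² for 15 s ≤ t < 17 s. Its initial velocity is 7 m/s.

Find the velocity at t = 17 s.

Δv equals the area under the a-t graph; then v = v₀ + Δv.
0–4 s: -4 × 4 = -16 m/s
4–8 s: 1 × 4 = 4 m/s
8–13 s: -8 × 5 = -40 m/s
13–15 s: 4 × 2 = 8 m/s
15–17 s: 10 × 2 = 20 m/s
Δv = -24 m/s, so v(17) = 7 + (-24) = -17 m/s.

-17 m/s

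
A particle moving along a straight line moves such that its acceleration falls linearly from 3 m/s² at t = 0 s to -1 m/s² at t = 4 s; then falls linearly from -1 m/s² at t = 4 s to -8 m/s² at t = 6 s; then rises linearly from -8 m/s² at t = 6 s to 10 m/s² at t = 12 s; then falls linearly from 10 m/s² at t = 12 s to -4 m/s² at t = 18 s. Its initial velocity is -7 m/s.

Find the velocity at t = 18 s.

12 m/s

Δv equals the area under the a-t graph; then v = v₀ + Δv.
0–4 s: ½(3 + -1)(4) = 4 m/s
4–6 s: ½(-1 + -8)(2) = -9 m/s
6–12 s: ½(-8 + 10)(6) = 6 m/s
12–18 s: ½(10 + -4)(6) = 18 m/s
Δv = 19 m/s, so v(18) = -7 + (19) = 12 m/s.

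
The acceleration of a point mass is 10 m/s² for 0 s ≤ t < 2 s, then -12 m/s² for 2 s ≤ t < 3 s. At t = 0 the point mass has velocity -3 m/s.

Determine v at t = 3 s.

5 m/s

Δv equals the area under the a-t graph; then v = v₀ + Δv.
0–2 s: 10 × 2 = 20 m/s
2–3 s: -12 × 1 = -12 m/s
Δv = 8 m/s, so v(3) = -3 + (8) = 5 m/s.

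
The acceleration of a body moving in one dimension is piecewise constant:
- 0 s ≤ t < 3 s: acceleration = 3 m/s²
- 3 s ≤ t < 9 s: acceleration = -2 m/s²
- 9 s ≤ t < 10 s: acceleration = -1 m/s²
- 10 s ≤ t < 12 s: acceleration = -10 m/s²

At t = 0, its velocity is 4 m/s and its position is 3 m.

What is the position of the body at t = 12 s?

On each constant-a segment, Δv = aΔt and Δx = v₀Δt + ½aΔt²; chain segment to segment.
0–3 s: v starts 4 m/s; Δx = 4·3 + ½·3·3² = 25.5 m; v ends 13 m/s.
3–9 s: v starts 13 m/s; Δx = 13·6 + ½·-2·6² = 42 m; v ends 1 m/s.
9–10 s: v starts 1 m/s; Δx = 1·1 + ½·-1·1² = 0.5 m; v ends 0 m/s.
10–12 s: v starts 0 m/s; Δx = 0·2 + ½·-10·2² = -20 m; v ends -20 m/s.
x(12) = 3 + Σ Δx = 51 m.

51 m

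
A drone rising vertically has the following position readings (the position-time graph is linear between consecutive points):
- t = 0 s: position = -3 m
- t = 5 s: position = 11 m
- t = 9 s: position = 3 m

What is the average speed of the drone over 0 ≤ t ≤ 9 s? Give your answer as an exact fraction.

22/9 m/s

Average speed = (total path length)/(elapsed time); on a piecewise-linear x-t graph the path length is Σ|Δx|.
0–5 s: |Δx| = |11 − -3| = 14 m
5–9 s: |Δx| = |3 − 11| = 8 m
Total path = 22 m; average speed = 22/9 = 22/9 m/s.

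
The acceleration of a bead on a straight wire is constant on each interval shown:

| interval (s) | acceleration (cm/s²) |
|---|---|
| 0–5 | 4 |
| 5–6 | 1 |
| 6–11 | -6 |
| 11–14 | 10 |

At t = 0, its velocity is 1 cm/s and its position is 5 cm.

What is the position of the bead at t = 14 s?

On each constant-a segment, Δv = aΔt and Δx = v₀Δt + ½aΔt²; chain segment to segment.
0–5 s: v starts 1 cm/s; Δx = 1·5 + ½·4·5² = 55 cm; v ends 21 cm/s.
5–6 s: v starts 21 cm/s; Δx = 21·1 + ½·1·1² = 21.5 cm; v ends 22 cm/s.
6–11 s: v starts 22 cm/s; Δx = 22·5 + ½·-6·5² = 35 cm; v ends -8 cm/s.
11–14 s: v starts -8 cm/s; Δx = -8·3 + ½·10·3² = 21 cm; v ends 22 cm/s.
x(14) = 5 + Σ Δx = 137.5 cm.

137.5 cm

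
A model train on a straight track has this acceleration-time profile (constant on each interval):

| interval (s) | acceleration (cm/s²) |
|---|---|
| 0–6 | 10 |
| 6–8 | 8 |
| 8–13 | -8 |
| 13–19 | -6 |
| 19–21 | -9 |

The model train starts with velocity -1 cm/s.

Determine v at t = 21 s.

-19 cm/s

Δv equals the area under the a-t graph; then v = v₀ + Δv.
0–6 s: 10 × 6 = 60 cm/s
6–8 s: 8 × 2 = 16 cm/s
8–13 s: -8 × 5 = -40 cm/s
13–19 s: -6 × 6 = -36 cm/s
19–21 s: -9 × 2 = -18 cm/s
Δv = -18 cm/s, so v(21) = -1 + (-18) = -19 cm/s.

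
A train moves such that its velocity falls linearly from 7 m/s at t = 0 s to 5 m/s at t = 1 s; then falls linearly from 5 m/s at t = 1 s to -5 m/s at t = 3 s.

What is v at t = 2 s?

0 m/s

On 1–3 s the graph is linear from 5 to -5 m/s: v(2) = 5 + (-5 − 5)·(2 − 1)/(3 − 1) = 0 m/s.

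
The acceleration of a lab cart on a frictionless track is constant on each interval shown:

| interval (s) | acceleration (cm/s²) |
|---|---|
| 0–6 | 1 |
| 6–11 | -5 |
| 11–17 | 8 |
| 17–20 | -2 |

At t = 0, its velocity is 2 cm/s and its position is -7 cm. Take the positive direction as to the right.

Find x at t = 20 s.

On each constant-a segment, Δv = aΔt and Δx = v₀Δt + ½aΔt²; chain segment to segment.
0–6 s: v starts 2 cm/s; Δx = 2·6 + ½·1·6² = 30 cm; v ends 8 cm/s.
6–11 s: v starts 8 cm/s; Δx = 8·5 + ½·-5·5² = -22.5 cm; v ends -17 cm/s.
11–17 s: v starts -17 cm/s; Δx = -17·6 + ½·8·6² = 42 cm; v ends 31 cm/s.
17–20 s: v starts 31 cm/s; Δx = 31·3 + ½·-2·3² = 84 cm; v ends 25 cm/s.
x(20) = -7 + Σ Δx = 126.5 cm.

126.5 cm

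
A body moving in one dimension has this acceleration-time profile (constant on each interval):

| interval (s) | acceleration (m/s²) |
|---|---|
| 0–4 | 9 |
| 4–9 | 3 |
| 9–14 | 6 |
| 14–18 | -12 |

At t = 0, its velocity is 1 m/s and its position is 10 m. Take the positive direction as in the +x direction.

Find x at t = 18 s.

875.5 m

On each constant-a segment, Δv = aΔt and Δx = v₀Δt + ½aΔt²; chain segment to segment.
0–4 s: v starts 1 m/s; Δx = 1·4 + ½·9·4² = 76 m; v ends 37 m/s.
4–9 s: v starts 37 m/s; Δx = 37·5 + ½·3·5² = 222.5 m; v ends 52 m/s.
9–14 s: v starts 52 m/s; Δx = 52·5 + ½·6·5² = 335 m; v ends 82 m/s.
14–18 s: v starts 82 m/s; Δx = 82·4 + ½·-12·4² = 232 m; v ends 34 m/s.
x(18) = 10 + Σ Δx = 875.5 m.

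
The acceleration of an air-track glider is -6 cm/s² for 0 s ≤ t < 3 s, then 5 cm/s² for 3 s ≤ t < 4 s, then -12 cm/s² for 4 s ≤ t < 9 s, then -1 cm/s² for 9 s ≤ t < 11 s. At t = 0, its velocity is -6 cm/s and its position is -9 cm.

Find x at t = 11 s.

On each constant-a segment, Δv = aΔt and Δx = v₀Δt + ½aΔt²; chain segment to segment.
0–3 s: v starts -6 cm/s; Δx = -6·3 + ½·-6·3² = -45 cm; v ends -24 cm/s.
3–4 s: v starts -24 cm/s; Δx = -24·1 + ½·5·1² = -21.5 cm; v ends -19 cm/s.
4–9 s: v starts -19 cm/s; Δx = -19·5 + ½·-12·5² = -245 cm; v ends -79 cm/s.
9–11 s: v starts -79 cm/s; Δx = -79·2 + ½·-1·2² = -160 cm; v ends -81 cm/s.
x(11) = -9 + Σ Δx = -480.5 cm.

-480.5 cm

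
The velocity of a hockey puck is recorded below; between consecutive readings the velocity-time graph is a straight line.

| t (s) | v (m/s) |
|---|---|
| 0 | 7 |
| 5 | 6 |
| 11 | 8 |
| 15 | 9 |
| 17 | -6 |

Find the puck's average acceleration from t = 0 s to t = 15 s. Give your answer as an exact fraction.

Average acceleration = Δv/Δt = (9 − 7)/(15 − 0) = 2/15 m/s².

2/15 m/s²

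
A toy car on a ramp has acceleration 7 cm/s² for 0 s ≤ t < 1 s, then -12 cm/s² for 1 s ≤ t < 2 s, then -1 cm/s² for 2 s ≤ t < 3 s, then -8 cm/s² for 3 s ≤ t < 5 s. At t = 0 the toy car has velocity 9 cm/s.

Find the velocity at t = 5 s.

-13 cm/s

Δv equals the area under the a-t graph; then v = v₀ + Δv.
0–1 s: 7 × 1 = 7 cm/s
1–2 s: -12 × 1 = -12 cm/s
2–3 s: -1 × 1 = -1 cm/s
3–5 s: -8 × 2 = -16 cm/s
Δv = -22 cm/s, so v(5) = 9 + (-22) = -13 cm/s.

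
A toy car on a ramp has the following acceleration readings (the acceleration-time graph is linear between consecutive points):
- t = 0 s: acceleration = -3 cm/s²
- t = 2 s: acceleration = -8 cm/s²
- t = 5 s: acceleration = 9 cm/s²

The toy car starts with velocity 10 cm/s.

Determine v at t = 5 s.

Δv equals the area under the a-t graph; then v = v₀ + Δv.
0–2 s: ½(-3 + -8)(2) = -11 cm/s
2–5 s: ½(-8 + 9)(3) = 1.5 cm/s
Δv = -9.5 cm/s, so v(5) = 10 + (-9.5) = 0.5 cm/s.

0.5 cm/s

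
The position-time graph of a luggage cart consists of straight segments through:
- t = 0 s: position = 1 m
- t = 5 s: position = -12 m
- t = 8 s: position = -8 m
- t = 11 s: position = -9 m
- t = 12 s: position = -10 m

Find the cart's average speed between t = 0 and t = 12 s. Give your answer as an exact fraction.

19/12 m/s

Average speed = (total path length)/(elapsed time); on a piecewise-linear x-t graph the path length is Σ|Δx|.
0–5 s: |Δx| = |-12 − 1| = 13 m
5–8 s: |Δx| = |-8 − -12| = 4 m
8–11 s: |Δx| = |-9 − -8| = 1 m
11–12 s: |Δx| = |-10 − -9| = 1 m
Total path = 19 m; average speed = 19/12 = 19/12 m/s.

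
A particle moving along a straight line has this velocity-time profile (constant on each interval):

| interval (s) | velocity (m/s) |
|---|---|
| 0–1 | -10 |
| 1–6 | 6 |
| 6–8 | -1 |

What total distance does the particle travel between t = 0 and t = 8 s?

42 m

Distance (not displacement) is the total path length: add the absolute areas under v-t.
0–1 s: |-10| × 1 = 10 m
1–6 s: |6| × 5 = 30 m
6–8 s: |-1| × 2 = 2 m
Total distance = 42 m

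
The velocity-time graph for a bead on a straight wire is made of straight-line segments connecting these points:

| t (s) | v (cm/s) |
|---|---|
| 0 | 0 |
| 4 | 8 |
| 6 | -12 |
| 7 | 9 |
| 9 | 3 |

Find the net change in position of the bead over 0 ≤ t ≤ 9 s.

22.5 cm

Displacement is the signed area under the v-t curve.
0–4 s: ½(0 + 8)(4) = 16 cm
4–6 s: ½(8 + -12)(2) = -4 cm
6–7 s: ½(-12 + 9)(1) = -1.5 cm
7–9 s: ½(9 + 3)(2) = 12 cm
Net displacement = 22.5 cm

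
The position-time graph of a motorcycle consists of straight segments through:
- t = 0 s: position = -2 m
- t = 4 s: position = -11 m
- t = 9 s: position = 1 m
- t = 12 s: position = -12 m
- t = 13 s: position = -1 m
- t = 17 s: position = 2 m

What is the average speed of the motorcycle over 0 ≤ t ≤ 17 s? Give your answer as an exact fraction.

Average speed = (total path length)/(elapsed time); on a piecewise-linear x-t graph the path length is Σ|Δx|.
0–4 s: |Δx| = |-11 − -2| = 9 m
4–9 s: |Δx| = |1 − -11| = 12 m
9–12 s: |Δx| = |-12 − 1| = 13 m
12–13 s: |Δx| = |-1 − -12| = 11 m
13–17 s: |Δx| = |2 − -1| = 3 m
Total path = 48 m; average speed = 48/17 = 48/17 m/s.

48/17 m/s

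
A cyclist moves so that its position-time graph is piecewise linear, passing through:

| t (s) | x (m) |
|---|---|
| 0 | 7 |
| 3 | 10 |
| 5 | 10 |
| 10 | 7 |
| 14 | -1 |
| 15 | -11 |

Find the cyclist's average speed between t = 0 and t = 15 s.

1.6 m/s

Average speed = (total path length)/(elapsed time); on a piecewise-linear x-t graph the path length is Σ|Δx|.
0–3 s: |Δx| = |10 − 7| = 3 m
3–5 s: |Δx| = |10 − 10| = 0 m
5–10 s: |Δx| = |7 − 10| = 3 m
10–14 s: |Δx| = |-1 − 7| = 8 m
14–15 s: |Δx| = |-11 − -1| = 10 m
Total path = 24 m; average speed = 24/15 = 1.6 m/s.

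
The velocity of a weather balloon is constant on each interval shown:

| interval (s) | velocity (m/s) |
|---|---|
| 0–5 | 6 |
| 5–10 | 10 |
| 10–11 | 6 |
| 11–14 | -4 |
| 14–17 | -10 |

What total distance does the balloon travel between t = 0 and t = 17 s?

128 m

Total distance travelled is ∫|v| dt — sum the magnitudes of each area piece.
0–5 s: |6| × 5 = 30 m
5–10 s: |10| × 5 = 50 m
10–11 s: |6| × 1 = 6 m
11–14 s: |-4| × 3 = 12 m
14–17 s: |-10| × 3 = 30 m
Total distance = 128 m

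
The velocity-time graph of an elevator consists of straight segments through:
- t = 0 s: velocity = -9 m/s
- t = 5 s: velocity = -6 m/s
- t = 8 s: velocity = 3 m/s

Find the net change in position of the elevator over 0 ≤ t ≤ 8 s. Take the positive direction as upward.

-42 m

Net displacement equals the area under the velocity-time graph (areas below the axis count negative).
0–5 s: ½(-9 + -6)(5) = -37.5 m
5–8 s: ½(-6 + 3)(3) = -4.5 m
Net displacement = -42 m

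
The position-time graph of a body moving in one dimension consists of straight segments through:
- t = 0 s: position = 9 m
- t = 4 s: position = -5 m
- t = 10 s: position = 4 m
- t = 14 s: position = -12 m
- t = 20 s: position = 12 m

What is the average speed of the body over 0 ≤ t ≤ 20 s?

3.15 m/s

Average speed = (total path length)/(elapsed time); on a piecewise-linear x-t graph the path length is Σ|Δx|.
0–4 s: |Δx| = |-5 − 9| = 14 m
4–10 s: |Δx| = |4 − -5| = 9 m
10–14 s: |Δx| = |-12 − 4| = 16 m
14–20 s: |Δx| = |12 − -12| = 24 m
Total path = 63 m; average speed = 63/20 = 3.15 m/s.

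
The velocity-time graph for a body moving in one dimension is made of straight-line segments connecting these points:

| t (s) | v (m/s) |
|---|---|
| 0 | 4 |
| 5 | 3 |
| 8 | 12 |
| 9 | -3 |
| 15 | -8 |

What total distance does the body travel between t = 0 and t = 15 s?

Distance (not displacement) is the total path length: add the absolute areas under v-t.
0–5 s: |½(4 + 3)(5)| = 17.5 m
5–8 s: |½(3 + 12)(3)| = 22.5 m
8–9 s: v = 0 at t = 8.8 s; triangle areas 4.8 + 0.3 = 5.1 m
9–15 s: |½(-3 + -8)(6)| = 33 m
Total distance = 78.1 m

78.1 m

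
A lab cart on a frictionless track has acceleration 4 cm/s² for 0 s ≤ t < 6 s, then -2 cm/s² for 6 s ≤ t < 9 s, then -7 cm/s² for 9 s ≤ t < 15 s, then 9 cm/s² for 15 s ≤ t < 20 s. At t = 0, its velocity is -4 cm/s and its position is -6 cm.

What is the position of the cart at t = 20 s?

23.5 cm

On each constant-a segment, Δv = aΔt and Δx = v₀Δt + ½aΔt²; chain segment to segment.
0–6 s: v starts -4 cm/s; Δx = -4·6 + ½·4·6² = 48 cm; v ends 20 cm/s.
6–9 s: v starts 20 cm/s; Δx = 20·3 + ½·-2·3² = 51 cm; v ends 14 cm/s.
9–15 s: v starts 14 cm/s; Δx = 14·6 + ½·-7·6² = -42 cm; v ends -28 cm/s.
15–20 s: v starts -28 cm/s; Δx = -28·5 + ½·9·5² = -27.5 cm; v ends 17 cm/s.
x(20) = -6 + Σ Δx = 23.5 cm.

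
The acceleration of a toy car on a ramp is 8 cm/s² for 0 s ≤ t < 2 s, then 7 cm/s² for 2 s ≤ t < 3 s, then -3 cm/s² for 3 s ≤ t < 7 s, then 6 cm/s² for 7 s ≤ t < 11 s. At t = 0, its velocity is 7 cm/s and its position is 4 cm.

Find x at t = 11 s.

On each constant-a segment, Δv = aΔt and Δx = v₀Δt + ½aΔt²; chain segment to segment.
0–2 s: v starts 7 cm/s; Δx = 7·2 + ½·8·2² = 30 cm; v ends 23 cm/s.
2–3 s: v starts 23 cm/s; Δx = 23·1 + ½·7·1² = 26.5 cm; v ends 30 cm/s.
3–7 s: v starts 30 cm/s; Δx = 30·4 + ½·-3·4² = 96 cm; v ends 18 cm/s.
7–11 s: v starts 18 cm/s; Δx = 18·4 + ½·6·4² = 120 cm; v ends 42 cm/s.
x(11) = 4 + Σ Δx = 276.5 cm.

276.5 cm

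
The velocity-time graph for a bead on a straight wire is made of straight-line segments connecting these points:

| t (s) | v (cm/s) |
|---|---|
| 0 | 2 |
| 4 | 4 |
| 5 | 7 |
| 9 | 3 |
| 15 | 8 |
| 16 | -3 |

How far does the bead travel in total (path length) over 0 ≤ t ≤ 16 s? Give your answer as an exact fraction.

812/11 cm

Distance (not displacement) is the total path length: add the absolute areas under v-t.
0–4 s: |½(2 + 4)(4)| = 12 cm
4–5 s: |½(4 + 7)(1)| = 5.5 cm
5–9 s: |½(7 + 3)(4)| = 20 cm
9–15 s: |½(3 + 8)(6)| = 33 cm
15–16 s: v = 0 at t = 173/11 s; triangle areas 32/11 + 9/22 = 73/22 cm
Total distance = 812/11 cm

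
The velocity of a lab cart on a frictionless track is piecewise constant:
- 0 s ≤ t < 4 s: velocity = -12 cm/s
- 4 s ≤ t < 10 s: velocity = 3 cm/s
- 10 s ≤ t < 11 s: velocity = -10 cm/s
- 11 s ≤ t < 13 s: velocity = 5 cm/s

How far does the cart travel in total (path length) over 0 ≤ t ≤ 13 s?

Total distance travelled is ∫|v| dt — sum the magnitudes of each area piece.
0–4 s: |-12| × 4 = 48 cm
4–10 s: |3| × 6 = 18 cm
10–11 s: |-10| × 1 = 10 cm
11–13 s: |5| × 2 = 10 cm
Total distance = 86 cm

86 cm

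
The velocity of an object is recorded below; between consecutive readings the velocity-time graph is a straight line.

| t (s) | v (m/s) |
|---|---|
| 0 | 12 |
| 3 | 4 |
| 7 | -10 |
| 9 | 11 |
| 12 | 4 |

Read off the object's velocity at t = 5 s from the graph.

On 3–7 s the graph is linear from 4 to -10 m/s: v(5) = 4 + (-10 − 4)·(5 − 3)/(7 − 3) = -3 m/s.

-3 m/s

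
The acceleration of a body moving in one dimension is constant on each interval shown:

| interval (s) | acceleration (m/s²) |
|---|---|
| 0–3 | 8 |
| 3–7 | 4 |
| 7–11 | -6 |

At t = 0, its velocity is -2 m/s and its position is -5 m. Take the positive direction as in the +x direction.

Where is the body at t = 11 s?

On each constant-a segment, Δv = aΔt and Δx = v₀Δt + ½aΔt²; chain segment to segment.
0–3 s: v starts -2 m/s; Δx = -2·3 + ½·8·3² = 30 m; v ends 22 m/s.
3–7 s: v starts 22 m/s; Δx = 22·4 + ½·4·4² = 120 m; v ends 38 m/s.
7–11 s: v starts 38 m/s; Δx = 38·4 + ½·-6·4² = 104 m; v ends 14 m/s.
x(11) = -5 + Σ Δx = 249 m.

249 m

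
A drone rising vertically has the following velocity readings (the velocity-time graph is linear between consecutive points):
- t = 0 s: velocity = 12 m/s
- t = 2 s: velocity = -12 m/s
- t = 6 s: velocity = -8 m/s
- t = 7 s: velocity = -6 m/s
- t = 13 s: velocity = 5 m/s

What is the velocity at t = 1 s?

On 0–2 s the graph is linear from 12 to -12 m/s: v(1) = 12 + (-12 − 12)·(1 − 0)/(2 − 0) = 0 m/s.

0 m/s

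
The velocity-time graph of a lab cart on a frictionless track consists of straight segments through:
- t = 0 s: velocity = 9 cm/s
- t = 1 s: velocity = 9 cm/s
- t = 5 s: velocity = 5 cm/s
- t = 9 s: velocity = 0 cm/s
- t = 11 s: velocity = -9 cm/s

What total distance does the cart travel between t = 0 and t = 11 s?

Distance (not displacement) is the total path length: add the absolute areas under v-t.
0–1 s: |9| × 1 = 9 cm
1–5 s: |½(9 + 5)(4)| = 28 cm
5–9 s: |½(5 + 0)(4)| = 10 cm
9–11 s: |½(0 + -9)(2)| = 9 cm
Total distance = 56 cm

56 cm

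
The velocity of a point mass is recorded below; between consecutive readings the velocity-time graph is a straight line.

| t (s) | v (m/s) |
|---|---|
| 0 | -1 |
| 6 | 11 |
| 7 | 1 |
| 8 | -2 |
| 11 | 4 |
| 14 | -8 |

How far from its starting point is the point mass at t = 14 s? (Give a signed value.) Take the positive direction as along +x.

32.5 m

Displacement is the signed area under the v-t curve.
0–6 s: ½(-1 + 11)(6) = 30 m
6–7 s: ½(11 + 1)(1) = 6 m
7–8 s: ½(1 + -2)(1) = -0.5 m
8–11 s: ½(-2 + 4)(3) = 3 m
11–14 s: ½(4 + -8)(3) = -6 m
Net displacement = 32.5 m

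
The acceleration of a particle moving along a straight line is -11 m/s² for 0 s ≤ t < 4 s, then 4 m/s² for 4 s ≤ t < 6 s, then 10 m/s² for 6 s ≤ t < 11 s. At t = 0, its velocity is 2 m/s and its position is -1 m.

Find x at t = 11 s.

On each constant-a segment, Δv = aΔt and Δx = v₀Δt + ½aΔt²; chain segment to segment.
0–4 s: v starts 2 m/s; Δx = 2·4 + ½·-11·4² = -80 m; v ends -42 m/s.
4–6 s: v starts -42 m/s; Δx = -42·2 + ½·4·2² = -76 m; v ends -34 m/s.
6–11 s: v starts -34 m/s; Δx = -34·5 + ½·10·5² = -45 m; v ends 16 m/s.
x(11) = -1 + Σ Δx = -202 m.

-202 m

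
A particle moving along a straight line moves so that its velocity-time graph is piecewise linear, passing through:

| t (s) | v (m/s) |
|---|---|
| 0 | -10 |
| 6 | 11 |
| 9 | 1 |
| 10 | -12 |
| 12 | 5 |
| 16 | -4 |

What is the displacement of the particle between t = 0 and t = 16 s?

10.5 m

Displacement is the signed area under the v-t curve.
0–6 s: ½(-10 + 11)(6) = 3 m
6–9 s: ½(11 + 1)(3) = 18 m
9–10 s: ½(1 + -12)(1) = -5.5 m
10–12 s: ½(-12 + 5)(2) = -7 m
12–16 s: ½(5 + -4)(4) = 2 m
Net displacement = 10.5 m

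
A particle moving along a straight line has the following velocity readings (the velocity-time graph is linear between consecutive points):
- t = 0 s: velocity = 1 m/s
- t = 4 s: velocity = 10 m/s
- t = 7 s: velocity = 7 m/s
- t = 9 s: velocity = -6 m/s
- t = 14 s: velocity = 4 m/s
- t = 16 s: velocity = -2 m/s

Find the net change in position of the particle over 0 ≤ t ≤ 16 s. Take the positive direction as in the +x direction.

Displacement is the signed area under the v-t curve.
0–4 s: ½(1 + 10)(4) = 22 m
4–7 s: ½(10 + 7)(3) = 25.5 m
7–9 s: ½(7 + -6)(2) = 1 m
9–14 s: ½(-6 + 4)(5) = -5 m
14–16 s: ½(4 + -2)(2) = 2 m
Net displacement = 45.5 m

45.5 m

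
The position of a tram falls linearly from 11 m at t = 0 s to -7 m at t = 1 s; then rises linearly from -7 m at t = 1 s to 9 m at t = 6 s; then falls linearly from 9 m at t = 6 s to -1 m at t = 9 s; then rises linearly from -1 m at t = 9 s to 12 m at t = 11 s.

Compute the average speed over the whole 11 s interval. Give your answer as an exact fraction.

57/11 m/s

Average speed = (total path length)/(elapsed time); on a piecewise-linear x-t graph the path length is Σ|Δx|.
0–1 s: |Δx| = |-7 − 11| = 18 m
1–6 s: |Δx| = |9 − -7| = 16 m
6–9 s: |Δx| = |-1 − 9| = 10 m
9–11 s: |Δx| = |12 − -1| = 13 m
Total path = 57 m; average speed = 57/11 = 57/11 m/s.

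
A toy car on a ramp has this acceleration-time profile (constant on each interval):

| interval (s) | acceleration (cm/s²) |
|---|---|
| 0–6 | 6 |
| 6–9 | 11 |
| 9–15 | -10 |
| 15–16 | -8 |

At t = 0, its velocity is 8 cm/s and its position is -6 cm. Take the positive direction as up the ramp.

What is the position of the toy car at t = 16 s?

626.5 cm

On each constant-a segment, Δv = aΔt and Δx = v₀Δt + ½aΔt²; chain segment to segment.
0–6 s: v starts 8 cm/s; Δx = 8·6 + ½·6·6² = 156 cm; v ends 44 cm/s.
6–9 s: v starts 44 cm/s; Δx = 44·3 + ½·11·3² = 181.5 cm; v ends 77 cm/s.
9–15 s: v starts 77 cm/s; Δx = 77·6 + ½·-10·6² = 282 cm; v ends 17 cm/s.
15–16 s: v starts 17 cm/s; Δx = 17·1 + ½·-8·1² = 13 cm; v ends 9 cm/s.
x(16) = -6 + Σ Δx = 626.5 cm.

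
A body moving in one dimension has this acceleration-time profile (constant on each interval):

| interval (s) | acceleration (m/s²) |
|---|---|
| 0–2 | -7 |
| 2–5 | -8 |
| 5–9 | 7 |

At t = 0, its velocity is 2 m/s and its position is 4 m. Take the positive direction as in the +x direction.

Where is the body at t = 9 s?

-166 m

On each constant-a segment, Δv = aΔt and Δx = v₀Δt + ½aΔt²; chain segment to segment.
0–2 s: v starts 2 m/s; Δx = 2·2 + ½·-7·2² = -10 m; v ends -12 m/s.
2–5 s: v starts -12 m/s; Δx = -12·3 + ½·-8·3² = -72 m; v ends -36 m/s.
5–9 s: v starts -36 m/s; Δx = -36·4 + ½·7·4² = -88 m; v ends -8 m/s.
x(9) = 4 + Σ Δx = -166 m.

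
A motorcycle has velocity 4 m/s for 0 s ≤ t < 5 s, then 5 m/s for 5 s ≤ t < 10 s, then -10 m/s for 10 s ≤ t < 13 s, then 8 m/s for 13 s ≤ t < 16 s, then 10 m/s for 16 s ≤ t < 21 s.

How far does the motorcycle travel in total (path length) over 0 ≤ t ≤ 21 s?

149 m

Total distance travelled is ∫|v| dt — sum the magnitudes of each area piece.
0–5 s: |4| × 5 = 20 m
5–10 s: |5| × 5 = 25 m
10–13 s: |-10| × 3 = 30 m
13–16 s: |8| × 3 = 24 m
16–21 s: |10| × 5 = 50 m
Total distance = 149 m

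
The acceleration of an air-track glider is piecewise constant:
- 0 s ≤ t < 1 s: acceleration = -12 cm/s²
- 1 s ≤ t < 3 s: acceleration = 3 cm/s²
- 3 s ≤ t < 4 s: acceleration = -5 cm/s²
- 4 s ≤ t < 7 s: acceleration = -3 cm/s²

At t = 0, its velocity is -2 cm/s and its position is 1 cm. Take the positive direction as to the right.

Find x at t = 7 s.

On each constant-a segment, Δv = aΔt and Δx = v₀Δt + ½aΔt²; chain segment to segment.
0–1 s: v starts -2 cm/s; Δx = -2·1 + ½·-12·1² = -8 cm; v ends -14 cm/s.
1–3 s: v starts -14 cm/s; Δx = -14·2 + ½·3·2² = -22 cm; v ends -8 cm/s.
3–4 s: v starts -8 cm/s; Δx = -8·1 + ½·-5·1² = -10.5 cm; v ends -13 cm/s.
4–7 s: v starts -13 cm/s; Δx = -13·3 + ½·-3·3² = -52.5 cm; v ends -22 cm/s.
x(7) = 1 + Σ Δx = -92 cm.

-92 cm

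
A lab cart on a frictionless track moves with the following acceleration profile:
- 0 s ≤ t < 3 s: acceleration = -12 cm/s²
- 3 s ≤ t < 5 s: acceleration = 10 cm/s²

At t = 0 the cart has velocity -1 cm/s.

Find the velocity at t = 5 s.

-17 cm/s

Δv equals the area under the a-t graph; then v = v₀ + Δv.
0–3 s: -12 × 3 = -36 cm/s
3–5 s: 10 × 2 = 20 cm/s
Δv = -16 cm/s, so v(5) = -1 + (-16) = -17 cm/s.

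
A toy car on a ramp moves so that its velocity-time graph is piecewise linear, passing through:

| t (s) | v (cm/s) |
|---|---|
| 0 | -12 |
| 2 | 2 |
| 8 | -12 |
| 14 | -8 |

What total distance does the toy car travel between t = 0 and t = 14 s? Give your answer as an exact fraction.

Distance (not displacement) is the total path length: add the absolute areas under v-t.
0–2 s: v = 0 at t = 12/7 s; triangle areas 72/7 + 2/7 = 74/7 cm
2–8 s: v = 0 at t = 20/7 s; triangle areas 6/7 + 216/7 = 222/7 cm
8–14 s: |½(-12 + -8)(6)| = 60 cm
Total distance = 716/7 cm

716/7 cm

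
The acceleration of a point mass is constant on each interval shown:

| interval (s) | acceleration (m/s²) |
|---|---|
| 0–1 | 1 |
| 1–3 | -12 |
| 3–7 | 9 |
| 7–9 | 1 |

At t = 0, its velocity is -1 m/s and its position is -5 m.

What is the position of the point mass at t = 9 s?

-27.5 m

On each constant-a segment, Δv = aΔt and Δx = v₀Δt + ½aΔt²; chain segment to segment.
0–1 s: v starts -1 m/s; Δx = -1·1 + ½·1·1² = -0.5 m; v ends 0 m/s.
1–3 s: v starts 0 m/s; Δx = 0·2 + ½·-12·2² = -24 m; v ends -24 m/s.
3–7 s: v starts -24 m/s; Δx = -24·4 + ½·9·4² = -24 m; v ends 12 m/s.
7–9 s: v starts 12 m/s; Δx = 12·2 + ½·1·2² = 26 m; v ends 14 m/s.
x(9) = -5 + Σ Δx = -27.5 m.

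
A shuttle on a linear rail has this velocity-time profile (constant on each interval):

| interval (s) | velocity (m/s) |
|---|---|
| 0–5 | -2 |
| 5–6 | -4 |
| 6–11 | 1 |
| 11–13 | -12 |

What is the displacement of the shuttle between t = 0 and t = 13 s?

Net displacement equals the area under the velocity-time graph (areas below the axis count negative).
0–5 s: -2 × 5 = -10 m
5–6 s: -4 × 1 = -4 m
6–11 s: 1 × 5 = 5 m
11–13 s: -12 × 2 = -24 m
Net displacement = -33 m

-33 m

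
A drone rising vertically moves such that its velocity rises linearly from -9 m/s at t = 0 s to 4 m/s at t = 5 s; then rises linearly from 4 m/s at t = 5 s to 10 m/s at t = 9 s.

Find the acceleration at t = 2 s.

Acceleration is the slope of the v-t graph on 0–5 s: (4 − -9)/(5 − 0) = 2.6 m/s².

2.6 m/s²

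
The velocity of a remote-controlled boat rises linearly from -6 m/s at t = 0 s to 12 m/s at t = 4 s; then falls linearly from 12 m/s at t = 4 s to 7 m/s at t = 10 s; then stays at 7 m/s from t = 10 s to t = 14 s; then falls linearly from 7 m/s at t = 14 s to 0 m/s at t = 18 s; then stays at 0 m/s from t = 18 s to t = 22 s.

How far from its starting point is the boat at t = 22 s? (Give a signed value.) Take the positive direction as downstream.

111 m

Displacement is the signed area under the v-t curve.
0–4 s: ½(-6 + 12)(4) = 12 m
4–10 s: ½(12 + 7)(6) = 57 m
10–14 s: 7 × 4 = 28 m
14–18 s: ½(7 + 0)(4) = 14 m
18–22 s: 0 × 4 = 0 m
Net displacement = 111 m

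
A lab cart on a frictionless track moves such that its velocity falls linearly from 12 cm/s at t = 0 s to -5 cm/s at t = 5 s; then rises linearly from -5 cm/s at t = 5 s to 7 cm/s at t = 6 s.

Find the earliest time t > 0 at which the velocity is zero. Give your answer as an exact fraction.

v changes sign on 0–5 s (from 12 to -5); the graph is linear there, so v = 0 at t = 0 + (-12)·(5 − 0)/(-5 − 12) = 60/17 s.

t = 60/17 s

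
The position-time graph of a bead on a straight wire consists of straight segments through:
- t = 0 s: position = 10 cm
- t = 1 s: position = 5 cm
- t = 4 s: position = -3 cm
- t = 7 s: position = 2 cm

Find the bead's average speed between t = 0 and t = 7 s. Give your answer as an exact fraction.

Average speed = (total path length)/(elapsed time); on a piecewise-linear x-t graph the path length is Σ|Δx|.
0–1 s: |Δx| = |5 − 10| = 5 cm
1–4 s: |Δx| = |-3 − 5| = 8 cm
4–7 s: |Δx| = |2 − -3| = 5 cm
Total path = 18 cm; average speed = 18/7 = 18/7 cm/s.

18/7 cm/s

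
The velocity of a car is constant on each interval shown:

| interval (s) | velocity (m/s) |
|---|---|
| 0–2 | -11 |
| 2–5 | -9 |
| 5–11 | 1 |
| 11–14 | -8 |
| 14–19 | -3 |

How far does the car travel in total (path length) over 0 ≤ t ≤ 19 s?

Total distance travelled is ∫|v| dt — sum the magnitudes of each area piece.
0–2 s: |-11| × 2 = 22 m
2–5 s: |-9| × 3 = 27 m
5–11 s: |1| × 6 = 6 m
11–14 s: |-8| × 3 = 24 m
14–19 s: |-3| × 5 = 15 m
Total distance = 94 m

94 m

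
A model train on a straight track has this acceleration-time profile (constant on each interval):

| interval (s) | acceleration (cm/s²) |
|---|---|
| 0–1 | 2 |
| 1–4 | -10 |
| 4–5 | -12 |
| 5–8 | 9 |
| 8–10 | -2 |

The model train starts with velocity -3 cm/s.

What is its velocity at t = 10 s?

-20 cm/s

Δv equals the area under the a-t graph; then v = v₀ + Δv.
0–1 s: 2 × 1 = 2 cm/s
1–4 s: -10 × 3 = -30 cm/s
4–5 s: -12 × 1 = -12 cm/s
5–8 s: 9 × 3 = 27 cm/s
8–10 s: -2 × 2 = -4 cm/s
Δv = -17 cm/s, so v(10) = -3 + (-17) = -20 cm/s.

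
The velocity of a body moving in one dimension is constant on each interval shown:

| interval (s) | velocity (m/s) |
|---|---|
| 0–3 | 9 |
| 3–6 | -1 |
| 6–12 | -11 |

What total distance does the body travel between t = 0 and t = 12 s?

96 m

Distance (not displacement) is the total path length: add the absolute areas under v-t.
0–3 s: |9| × 3 = 27 m
3–6 s: |-1| × 3 = 3 m
6–12 s: |-11| × 6 = 66 m
Total distance = 96 m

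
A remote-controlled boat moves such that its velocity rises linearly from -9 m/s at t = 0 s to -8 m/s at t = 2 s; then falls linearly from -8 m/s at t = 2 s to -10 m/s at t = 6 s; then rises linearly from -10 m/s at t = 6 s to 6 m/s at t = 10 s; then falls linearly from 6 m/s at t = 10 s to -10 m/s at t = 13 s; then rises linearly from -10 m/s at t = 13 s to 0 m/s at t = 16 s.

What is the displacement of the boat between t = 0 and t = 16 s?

-82 m

Displacement is the signed area under the v-t curve.
0–2 s: ½(-9 + -8)(2) = -17 m
2–6 s: ½(-8 + -10)(4) = -36 m
6–10 s: ½(-10 + 6)(4) = -8 m
10–13 s: ½(6 + -10)(3) = -6 m
13–16 s: ½(-10 + 0)(3) = -15 m
Net displacement = -82 m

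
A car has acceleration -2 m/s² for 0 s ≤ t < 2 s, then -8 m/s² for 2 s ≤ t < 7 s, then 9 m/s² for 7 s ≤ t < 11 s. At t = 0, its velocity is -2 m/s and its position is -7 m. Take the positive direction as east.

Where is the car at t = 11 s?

On each constant-a segment, Δv = aΔt and Δx = v₀Δt + ½aΔt²; chain segment to segment.
0–2 s: v starts -2 m/s; Δx = -2·2 + ½·-2·2² = -8 m; v ends -6 m/s.
2–7 s: v starts -6 m/s; Δx = -6·5 + ½·-8·5² = -130 m; v ends -46 m/s.
7–11 s: v starts -46 m/s; Δx = -46·4 + ½·9·4² = -112 m; v ends -10 m/s.
x(11) = -7 + Σ Δx = -257 m.

-257 m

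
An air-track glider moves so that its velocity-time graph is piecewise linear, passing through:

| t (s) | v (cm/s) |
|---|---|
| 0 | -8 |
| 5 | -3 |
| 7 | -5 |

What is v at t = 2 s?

On 0–5 s the graph is linear from -8 to -3 cm/s: v(2) = -8 + (-3 − -8)·(2 − 0)/(5 − 0) = -6 cm/s.

-6 cm/s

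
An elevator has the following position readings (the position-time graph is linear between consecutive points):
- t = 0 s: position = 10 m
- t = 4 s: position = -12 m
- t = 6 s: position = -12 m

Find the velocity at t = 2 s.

-5.5 m/s

Velocity is the slope of the x-t graph on 0–4 s: (-12 − 10)/(4 − 0) = -5.5 m/s.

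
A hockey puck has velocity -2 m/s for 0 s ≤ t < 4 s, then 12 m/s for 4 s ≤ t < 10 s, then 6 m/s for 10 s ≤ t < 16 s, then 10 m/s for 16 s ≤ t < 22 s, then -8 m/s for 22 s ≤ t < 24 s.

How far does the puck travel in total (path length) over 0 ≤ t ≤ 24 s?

192 m

Distance (not displacement) is the total path length: add the absolute areas under v-t.
0–4 s: |-2| × 4 = 8 m
4–10 s: |12| × 6 = 72 m
10–16 s: |6| × 6 = 36 m
16–22 s: |10| × 6 = 60 m
22–24 s: |-8| × 2 = 16 m
Total distance = 192 m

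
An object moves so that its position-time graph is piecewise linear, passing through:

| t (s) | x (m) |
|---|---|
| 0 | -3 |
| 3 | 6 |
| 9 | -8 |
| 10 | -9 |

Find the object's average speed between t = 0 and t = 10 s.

Average speed = (total path length)/(elapsed time); on a piecewise-linear x-t graph the path length is Σ|Δx|.
0–3 s: |Δx| = |6 − -3| = 9 m
3–9 s: |Δx| = |-8 − 6| = 14 m
9–10 s: |Δx| = |-9 − -8| = 1 m
Total path = 24 m; average speed = 24/10 = 2.4 m/s.

2.4 m/s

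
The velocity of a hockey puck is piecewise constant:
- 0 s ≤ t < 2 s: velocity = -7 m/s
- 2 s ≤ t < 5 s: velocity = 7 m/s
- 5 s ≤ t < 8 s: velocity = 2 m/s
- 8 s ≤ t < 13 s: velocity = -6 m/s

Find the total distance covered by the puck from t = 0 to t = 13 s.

71 m

Distance (not displacement) is the total path length: add the absolute areas under v-t.
0–2 s: |-7| × 2 = 14 m
2–5 s: |7| × 3 = 21 m
5–8 s: |2| × 3 = 6 m
8–13 s: |-6| × 5 = 30 m
Total distance = 71 m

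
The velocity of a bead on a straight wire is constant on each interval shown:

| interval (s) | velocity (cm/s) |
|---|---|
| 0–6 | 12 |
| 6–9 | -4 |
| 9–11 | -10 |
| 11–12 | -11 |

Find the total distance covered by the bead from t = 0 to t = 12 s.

Distance (not displacement) is the total path length: add the absolute areas under v-t.
0–6 s: |12| × 6 = 72 cm
6–9 s: |-4| × 3 = 12 cm
9–11 s: |-10| × 2 = 20 cm
11–12 s: |-11| × 1 = 11 cm
Total distance = 115 cm

115 cm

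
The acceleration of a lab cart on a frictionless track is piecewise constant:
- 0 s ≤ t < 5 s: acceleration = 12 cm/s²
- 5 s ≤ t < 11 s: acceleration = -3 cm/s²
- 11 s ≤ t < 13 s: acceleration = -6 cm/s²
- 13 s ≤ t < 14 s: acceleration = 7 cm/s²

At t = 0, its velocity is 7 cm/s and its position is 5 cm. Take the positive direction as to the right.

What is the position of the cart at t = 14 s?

On each constant-a segment, Δv = aΔt and Δx = v₀Δt + ½aΔt²; chain segment to segment.
0–5 s: v starts 7 cm/s; Δx = 7·5 + ½·12·5² = 185 cm; v ends 67 cm/s.
5–11 s: v starts 67 cm/s; Δx = 67·6 + ½·-3·6² = 348 cm; v ends 49 cm/s.
11–13 s: v starts 49 cm/s; Δx = 49·2 + ½·-6·2² = 86 cm; v ends 37 cm/s.
13–14 s: v starts 37 cm/s; Δx = 37·1 + ½·7·1² = 40.5 cm; v ends 44 cm/s.
x(14) = 5 + Σ Δx = 664.5 cm.

664.5 cm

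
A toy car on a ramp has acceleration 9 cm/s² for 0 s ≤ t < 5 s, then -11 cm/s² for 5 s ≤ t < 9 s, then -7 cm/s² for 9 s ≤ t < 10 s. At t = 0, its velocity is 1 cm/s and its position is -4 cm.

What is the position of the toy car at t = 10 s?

On each constant-a segment, Δv = aΔt and Δx = v₀Δt + ½aΔt²; chain segment to segment.
0–5 s: v starts 1 cm/s; Δx = 1·5 + ½·9·5² = 117.5 cm; v ends 46 cm/s.
5–9 s: v starts 46 cm/s; Δx = 46·4 + ½·-11·4² = 96 cm; v ends 2 cm/s.
9–10 s: v starts 2 cm/s; Δx = 2·1 + ½·-7·1² = -1.5 cm; v ends -5 cm/s.
x(10) = -4 + Σ Δx = 208 cm.

208 cm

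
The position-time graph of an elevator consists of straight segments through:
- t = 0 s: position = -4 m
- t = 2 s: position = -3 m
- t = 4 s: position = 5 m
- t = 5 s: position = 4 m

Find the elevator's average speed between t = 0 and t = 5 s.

Average speed = (total path length)/(elapsed time); on a piecewise-linear x-t graph the path length is Σ|Δx|.
0–2 s: |Δx| = |-3 − -4| = 1 m
2–4 s: |Δx| = |5 − -3| = 8 m
4–5 s: |Δx| = |4 − 5| = 1 m
Total path = 10 m; average speed = 10/5 = 2 m/s.

2 m/s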